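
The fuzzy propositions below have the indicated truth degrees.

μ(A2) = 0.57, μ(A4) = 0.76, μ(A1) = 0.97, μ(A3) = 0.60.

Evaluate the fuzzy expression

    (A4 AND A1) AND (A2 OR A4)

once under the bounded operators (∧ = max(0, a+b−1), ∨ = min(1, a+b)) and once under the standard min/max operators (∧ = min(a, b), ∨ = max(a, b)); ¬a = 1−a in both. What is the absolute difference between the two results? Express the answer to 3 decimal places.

0.030

Under bounded:
  A4 AND A1 = max(0, a+b−1) on (0.76, 0.97) = 0.73
  A2 OR A4 = min(1, a+b) on (0.57, 0.76) = 1.00
  (A4 AND A1) AND (A2 OR A4) = max(0, a+b−1) on (0.73, 1.00) = 0.73
  → value = 0.7300
Under standard min/max:
  A4 AND A1 = min(a, b) on (0.76, 0.97) = 0.76
  A2 OR A4 = max(a, b) on (0.57, 0.76) = 0.76
  (A4 AND A1) AND (A2 OR A4) = min(a, b) on (0.76, 0.76) = 0.76
  → value = 0.7600
|0.7300 − 0.7600| = 0.030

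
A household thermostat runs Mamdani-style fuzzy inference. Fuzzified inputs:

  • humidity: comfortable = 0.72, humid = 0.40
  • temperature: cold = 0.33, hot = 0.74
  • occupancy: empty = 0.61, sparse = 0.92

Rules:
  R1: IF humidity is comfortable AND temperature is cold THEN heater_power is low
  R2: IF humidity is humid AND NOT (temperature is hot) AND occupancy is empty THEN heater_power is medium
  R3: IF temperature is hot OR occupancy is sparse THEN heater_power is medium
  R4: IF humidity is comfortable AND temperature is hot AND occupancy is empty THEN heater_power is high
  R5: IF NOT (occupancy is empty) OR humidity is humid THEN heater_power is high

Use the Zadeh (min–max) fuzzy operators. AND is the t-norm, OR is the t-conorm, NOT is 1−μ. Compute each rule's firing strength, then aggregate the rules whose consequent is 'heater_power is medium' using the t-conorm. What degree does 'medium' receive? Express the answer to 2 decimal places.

0.92

R1: comfortable=0.72, cold=0.33; AND[min(a, b)] → w = 0.33
R2: humid=0.40, ¬hot=1−0.74=0.26, empty=0.61; AND[min(a, b)] → w = 0.26
R3: hot=0.74, sparse=0.92; OR[max(a, b)] → w = 0.92
R4: comfortable=0.72, hot=0.74, empty=0.61; AND[min(a, b)] → w = 0.61
R5: ¬empty=1−0.61=0.39, humid=0.40; OR[max(a, b)] → w = 0.40
Rules with consequent 'medium': {R2, R3} → strengths 0.26, 0.92
Aggregate via t-conorm [max(a, b)]: 0.92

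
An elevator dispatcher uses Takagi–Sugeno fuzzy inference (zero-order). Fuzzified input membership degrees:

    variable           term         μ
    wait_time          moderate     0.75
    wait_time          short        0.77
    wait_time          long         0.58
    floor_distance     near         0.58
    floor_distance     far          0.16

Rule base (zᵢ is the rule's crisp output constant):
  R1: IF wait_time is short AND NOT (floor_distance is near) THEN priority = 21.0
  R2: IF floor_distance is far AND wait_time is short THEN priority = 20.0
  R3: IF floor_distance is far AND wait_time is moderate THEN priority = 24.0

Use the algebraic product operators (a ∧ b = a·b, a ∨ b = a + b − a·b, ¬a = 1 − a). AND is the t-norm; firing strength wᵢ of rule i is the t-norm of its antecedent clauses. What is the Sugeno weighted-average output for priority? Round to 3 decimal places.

R1 (z=21.0): short=0.77, ¬near=1−0.58=0.42; AND[a·b] → w = 0.3234
R2 (z=20.0): far=0.16, short=0.77; AND[a·b] → w = 0.1232
R3 (z=24.0): far=0.16, moderate=0.75; AND[a·b] → w = 0.1200
Weighted average = (0.3234·21.0 + 0.1232·20.0 + 0.1200·24.0) / (0.3234 + 0.1232 + 0.1200)
  = 12.1354 / 0.5666 = 21.418

21.418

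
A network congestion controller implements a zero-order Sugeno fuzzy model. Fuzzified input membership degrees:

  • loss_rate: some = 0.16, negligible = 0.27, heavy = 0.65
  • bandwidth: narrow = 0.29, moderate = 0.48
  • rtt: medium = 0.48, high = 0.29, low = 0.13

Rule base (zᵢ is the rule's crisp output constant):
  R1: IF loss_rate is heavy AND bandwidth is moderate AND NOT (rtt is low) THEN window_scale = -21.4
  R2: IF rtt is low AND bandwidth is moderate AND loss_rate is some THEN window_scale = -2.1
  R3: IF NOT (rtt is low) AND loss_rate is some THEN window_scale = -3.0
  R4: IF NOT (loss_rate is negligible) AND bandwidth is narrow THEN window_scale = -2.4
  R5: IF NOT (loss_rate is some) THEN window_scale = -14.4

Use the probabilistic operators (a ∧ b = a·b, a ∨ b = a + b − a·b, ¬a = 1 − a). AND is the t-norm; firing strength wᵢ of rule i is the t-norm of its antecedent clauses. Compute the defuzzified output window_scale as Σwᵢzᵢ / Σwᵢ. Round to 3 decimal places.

R1 (z=-21.4): heavy=0.65, moderate=0.48, ¬low=1−0.13=0.87; AND[a·b] → w = 0.2714
R2 (z=-2.1): low=0.13, moderate=0.48, some=0.16; AND[a·b] → w = 0.0100
R3 (z=-3.0): ¬low=1−0.13=0.87, some=0.16; AND[a·b] → w = 0.1392
R4 (z=-2.4): ¬negligible=1−0.27=0.73, narrow=0.29; AND[a·b] → w = 0.2117
R5 (z=-14.4): ¬some=1−0.16=0.84 → w = 0.8400
Weighted average = (0.2714·-21.4 + 0.0100·-2.1 + 0.1392·-3.0 + 0.2117·-2.4 + 0.8400·-14.4) / (0.2714 + 0.0100 + 0.1392 + 0.2117 + 0.8400)
  = -18.8515 / 1.4723 = -12.804

-12.804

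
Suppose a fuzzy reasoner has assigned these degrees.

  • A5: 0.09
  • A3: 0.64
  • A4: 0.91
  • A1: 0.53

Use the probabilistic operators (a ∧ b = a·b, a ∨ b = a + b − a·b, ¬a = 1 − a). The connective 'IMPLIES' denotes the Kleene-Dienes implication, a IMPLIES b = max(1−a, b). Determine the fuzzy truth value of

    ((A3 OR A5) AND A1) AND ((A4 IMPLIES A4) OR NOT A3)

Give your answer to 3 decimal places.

A3 OR A5 = a + b − a·b on (0.6400, 0.0900) = 0.6724
(A3 OR A5) AND A1 = a·b on (0.6724, 0.5300) = 0.3564
A4 IMPLIES A4  [Kleene-Dienes: max(1−a, b)] with a=0.9100, b=0.9100 → 0.9100
NOT A3 = 1 − 0.6400 = 0.3600
(A4 IMPLIES A4) OR NOT A3 = a + b − a·b on (0.9100, 0.3600) = 0.9424
((A3 OR A5) AND A1) AND ((A4 IMPLIES A4) OR NOT A3) = a·b on (0.3564, 0.9424) = 0.3358

0.336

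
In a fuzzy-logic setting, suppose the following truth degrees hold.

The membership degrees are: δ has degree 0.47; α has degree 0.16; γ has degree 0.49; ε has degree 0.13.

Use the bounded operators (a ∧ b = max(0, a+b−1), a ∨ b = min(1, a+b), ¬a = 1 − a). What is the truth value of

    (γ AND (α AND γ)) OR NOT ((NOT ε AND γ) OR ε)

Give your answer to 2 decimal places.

α AND γ = max(0, a+b−1) on (0.16, 0.49) = 0.00
γ AND (α AND γ) = max(0, a+b−1) on (0.49, 0.00) = 0.00
NOT ε = 1 − 0.13 = 0.87
NOT ε AND γ = max(0, a+b−1) on (0.87, 0.49) = 0.36
(NOT ε AND γ) OR ε = min(1, a+b) on (0.36, 0.13) = 0.49
NOT ((NOT ε AND γ) OR ε) = 1 − 0.49 = 0.51
(γ AND (α AND γ)) OR NOT ((NOT ε AND γ) OR ε) = min(1, a+b) on (0.00, 0.51) = 0.51

0.51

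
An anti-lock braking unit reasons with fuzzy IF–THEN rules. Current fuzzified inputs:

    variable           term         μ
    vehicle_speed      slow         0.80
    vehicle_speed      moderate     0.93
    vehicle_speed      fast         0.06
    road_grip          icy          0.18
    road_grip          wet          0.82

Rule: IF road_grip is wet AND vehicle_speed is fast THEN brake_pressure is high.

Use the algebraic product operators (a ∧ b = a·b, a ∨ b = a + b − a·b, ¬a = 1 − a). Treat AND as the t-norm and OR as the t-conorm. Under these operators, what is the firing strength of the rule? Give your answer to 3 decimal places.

firing strength: wet=0.82, fast=0.06; AND[a·b] → w = 0.0492

0.049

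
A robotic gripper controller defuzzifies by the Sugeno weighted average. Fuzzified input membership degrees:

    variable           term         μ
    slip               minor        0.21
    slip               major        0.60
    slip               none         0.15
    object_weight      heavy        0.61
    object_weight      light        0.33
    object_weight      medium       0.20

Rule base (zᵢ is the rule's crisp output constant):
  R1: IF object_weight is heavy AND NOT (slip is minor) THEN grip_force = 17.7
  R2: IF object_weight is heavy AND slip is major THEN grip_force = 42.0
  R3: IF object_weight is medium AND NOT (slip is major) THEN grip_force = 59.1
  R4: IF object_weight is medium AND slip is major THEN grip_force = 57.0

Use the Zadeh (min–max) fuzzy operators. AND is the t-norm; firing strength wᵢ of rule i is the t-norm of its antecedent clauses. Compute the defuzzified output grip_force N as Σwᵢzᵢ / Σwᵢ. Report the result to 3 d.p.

36.781

R1 (z=17.7): heavy=0.61, ¬minor=1−0.21=0.79; AND[min(a, b)] → w = 0.61
R2 (z=42.0): heavy=0.61, major=0.60; AND[min(a, b)] → w = 0.60
R3 (z=59.1): medium=0.20, ¬major=1−0.60=0.40; AND[min(a, b)] → w = 0.20
R4 (z=57.0): medium=0.20, major=0.60; AND[min(a, b)] → w = 0.20
Weighted average = (0.61·17.7 + 0.60·42.0 + 0.20·59.1 + 0.20·57.0) / (0.61 + 0.60 + 0.20 + 0.20)
  = 59.2170 / 1.6100 = 36.781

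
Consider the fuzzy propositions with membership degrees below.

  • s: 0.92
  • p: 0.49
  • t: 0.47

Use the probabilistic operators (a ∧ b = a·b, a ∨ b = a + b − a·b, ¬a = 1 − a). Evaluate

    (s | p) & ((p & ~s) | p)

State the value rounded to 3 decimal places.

s | p = a + b − a·b on (0.9200, 0.4900) = 0.9592
~s = 1 − 0.9200 = 0.0800
p & ~s = a·b on (0.4900, 0.0800) = 0.0392
(p & ~s) | p = a + b − a·b on (0.0392, 0.4900) = 0.5100
(s | p) & ((p & ~s) | p) = a·b on (0.9592, 0.5100) = 0.4892

0.489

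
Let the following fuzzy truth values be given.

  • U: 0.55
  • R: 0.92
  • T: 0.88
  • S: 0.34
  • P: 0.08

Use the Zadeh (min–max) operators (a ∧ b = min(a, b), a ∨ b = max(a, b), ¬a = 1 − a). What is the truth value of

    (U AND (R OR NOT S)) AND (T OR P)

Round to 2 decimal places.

0.55

NOT S = 1 − 0.34 = 0.66
R OR NOT S = max(a, b) on (0.92, 0.66) = 0.92
U AND (R OR NOT S) = min(a, b) on (0.55, 0.92) = 0.55
T OR P = max(a, b) on (0.88, 0.08) = 0.88
(U AND (R OR NOT S)) AND (T OR P) = min(a, b) on (0.55, 0.88) = 0.55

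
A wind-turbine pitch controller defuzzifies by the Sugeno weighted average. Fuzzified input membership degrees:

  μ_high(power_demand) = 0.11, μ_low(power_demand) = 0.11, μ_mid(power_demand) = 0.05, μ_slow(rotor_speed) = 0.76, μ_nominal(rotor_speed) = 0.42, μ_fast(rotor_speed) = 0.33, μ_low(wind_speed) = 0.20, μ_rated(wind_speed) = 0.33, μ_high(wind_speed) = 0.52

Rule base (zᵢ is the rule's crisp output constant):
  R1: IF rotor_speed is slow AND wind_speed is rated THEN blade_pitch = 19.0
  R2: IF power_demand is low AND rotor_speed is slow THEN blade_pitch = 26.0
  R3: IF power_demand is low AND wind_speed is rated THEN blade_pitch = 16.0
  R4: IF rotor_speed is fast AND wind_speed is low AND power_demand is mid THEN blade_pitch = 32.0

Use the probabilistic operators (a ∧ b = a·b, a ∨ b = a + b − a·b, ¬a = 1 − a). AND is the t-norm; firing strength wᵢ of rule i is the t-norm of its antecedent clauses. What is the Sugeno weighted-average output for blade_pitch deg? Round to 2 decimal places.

R1 (z=19.0): slow=0.76, rated=0.33; AND[a·b] → w = 0.2508
R2 (z=26.0): low=0.11, slow=0.76; AND[a·b] → w = 0.0836
R3 (z=16.0): low=0.11, rated=0.33; AND[a·b] → w = 0.0363
R4 (z=32.0): fast=0.33, low=0.20, mid=0.05; AND[a·b] → w = 0.0033
Weighted average = (0.2508·19.0 + 0.0836·26.0 + 0.0363·16.0 + 0.0033·32.0) / (0.2508 + 0.0836 + 0.0363 + 0.0033)
  = 7.6252 / 0.3740 = 20.39

20.39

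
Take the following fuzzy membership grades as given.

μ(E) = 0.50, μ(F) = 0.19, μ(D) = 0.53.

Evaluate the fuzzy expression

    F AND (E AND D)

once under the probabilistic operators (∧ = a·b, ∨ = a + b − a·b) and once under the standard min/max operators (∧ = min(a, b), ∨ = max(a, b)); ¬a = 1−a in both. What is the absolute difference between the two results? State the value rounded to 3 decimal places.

0.140

Under probabilistic:
  E AND D = a·b on (0.5000, 0.5300) = 0.2650
  F AND (E AND D) = a·b on (0.1900, 0.2650) = 0.0504
  → value = 0.0504
Under standard min/max:
  E AND D = min(a, b) on (0.50, 0.53) = 0.50
  F AND (E AND D) = min(a, b) on (0.19, 0.50) = 0.19
  → value = 0.1900
|0.0504 − 0.1900| = 0.140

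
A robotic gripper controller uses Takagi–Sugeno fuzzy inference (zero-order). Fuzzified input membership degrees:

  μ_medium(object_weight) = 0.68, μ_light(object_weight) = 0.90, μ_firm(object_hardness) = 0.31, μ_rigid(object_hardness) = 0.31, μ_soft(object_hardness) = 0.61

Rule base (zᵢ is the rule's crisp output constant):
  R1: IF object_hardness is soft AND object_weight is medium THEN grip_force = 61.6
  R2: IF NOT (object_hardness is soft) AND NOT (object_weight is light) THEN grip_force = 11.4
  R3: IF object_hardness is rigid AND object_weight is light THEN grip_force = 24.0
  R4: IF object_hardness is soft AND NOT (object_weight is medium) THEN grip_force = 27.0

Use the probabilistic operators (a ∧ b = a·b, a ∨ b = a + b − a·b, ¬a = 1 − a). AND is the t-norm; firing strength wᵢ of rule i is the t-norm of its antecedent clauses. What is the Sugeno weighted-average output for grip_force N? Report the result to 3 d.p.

R1 (z=61.6): soft=0.61, medium=0.68; AND[a·b] → w = 0.4148
R2 (z=11.4): ¬soft=1−0.61=0.39, ¬light=1−0.90=0.10; AND[a·b] → w = 0.0390
R3 (z=24.0): rigid=0.31, light=0.90; AND[a·b] → w = 0.2790
R4 (z=27.0): soft=0.61, ¬medium=1−0.68=0.32; AND[a·b] → w = 0.1952
Weighted average = (0.4148·61.6 + 0.0390·11.4 + 0.2790·24.0 + 0.1952·27.0) / (0.4148 + 0.0390 + 0.2790 + 0.1952)
  = 37.9627 / 0.9280 = 40.908

40.908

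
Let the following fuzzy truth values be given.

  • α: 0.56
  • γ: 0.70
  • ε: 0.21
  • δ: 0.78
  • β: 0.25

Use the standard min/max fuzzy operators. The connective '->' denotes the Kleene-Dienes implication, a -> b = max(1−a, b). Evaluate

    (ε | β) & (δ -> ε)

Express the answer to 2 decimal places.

ε | β = max(a, b) on (0.21, 0.25) = 0.25
δ -> ε  [Kleene-Dienes: max(1−a, b)] with a=0.78, b=0.21 → 0.22
(ε | β) & (δ -> ε) = min(a, b) on (0.25, 0.22) = 0.22

0.22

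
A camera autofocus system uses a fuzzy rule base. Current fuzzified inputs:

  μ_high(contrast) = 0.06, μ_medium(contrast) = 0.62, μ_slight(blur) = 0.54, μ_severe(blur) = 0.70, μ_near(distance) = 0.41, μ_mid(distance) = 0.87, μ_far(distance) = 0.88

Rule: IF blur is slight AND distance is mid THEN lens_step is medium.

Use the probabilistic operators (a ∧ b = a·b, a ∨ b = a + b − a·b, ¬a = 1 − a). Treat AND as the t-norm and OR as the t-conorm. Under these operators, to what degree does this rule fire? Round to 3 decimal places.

0.470

firing strength: slight=0.54, mid=0.87; AND[a·b] → w = 0.4698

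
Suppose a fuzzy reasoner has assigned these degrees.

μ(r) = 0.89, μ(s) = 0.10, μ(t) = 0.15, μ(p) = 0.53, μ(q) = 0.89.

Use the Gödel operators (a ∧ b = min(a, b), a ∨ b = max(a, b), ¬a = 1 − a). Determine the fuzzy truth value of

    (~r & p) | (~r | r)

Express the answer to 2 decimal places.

0.89

~r = 1 − 0.89 = 0.11
~r & p = min(a, b) on (0.11, 0.53) = 0.11
~r = 1 − 0.89 = 0.11
~r | r = max(a, b) on (0.11, 0.89) = 0.89
(~r & p) | (~r | r) = max(a, b) on (0.11, 0.89) = 0.89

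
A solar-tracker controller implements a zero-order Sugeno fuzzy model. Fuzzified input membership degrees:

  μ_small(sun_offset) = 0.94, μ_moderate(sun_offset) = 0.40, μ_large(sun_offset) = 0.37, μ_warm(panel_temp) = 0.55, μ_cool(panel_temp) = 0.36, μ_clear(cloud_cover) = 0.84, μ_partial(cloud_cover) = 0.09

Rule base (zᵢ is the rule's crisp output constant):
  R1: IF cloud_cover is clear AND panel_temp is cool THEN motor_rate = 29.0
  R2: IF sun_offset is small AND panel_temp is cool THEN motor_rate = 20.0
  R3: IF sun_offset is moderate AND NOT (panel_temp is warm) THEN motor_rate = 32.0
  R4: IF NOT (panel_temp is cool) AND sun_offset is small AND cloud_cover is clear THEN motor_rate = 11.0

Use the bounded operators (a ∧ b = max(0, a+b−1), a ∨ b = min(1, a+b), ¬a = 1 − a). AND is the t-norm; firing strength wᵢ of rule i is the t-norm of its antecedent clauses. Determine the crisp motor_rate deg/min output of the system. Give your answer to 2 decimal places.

R1 (z=29.0): clear=0.84, cool=0.36; AND[max(0, a+b−1)] → w = 0.20
R2 (z=20.0): small=0.94, cool=0.36; AND[max(0, a+b−1)] → w = 0.30
R3 (z=32.0): moderate=0.40, ¬warm=1−0.55=0.45; AND[max(0, a+b−1)] → w = 0.00
R4 (z=11.0): ¬cool=1−0.36=0.64, small=0.94, clear=0.84; AND[max(0, a+b−1)] → w = 0.42
Weighted average = (0.20·29.0 + 0.30·20.0 + 0.00·32.0 + 0.42·11.0) / (0.20 + 0.30 + 0.00 + 0.42)
  = 16.4200 / 0.9200 = 17.85

17.85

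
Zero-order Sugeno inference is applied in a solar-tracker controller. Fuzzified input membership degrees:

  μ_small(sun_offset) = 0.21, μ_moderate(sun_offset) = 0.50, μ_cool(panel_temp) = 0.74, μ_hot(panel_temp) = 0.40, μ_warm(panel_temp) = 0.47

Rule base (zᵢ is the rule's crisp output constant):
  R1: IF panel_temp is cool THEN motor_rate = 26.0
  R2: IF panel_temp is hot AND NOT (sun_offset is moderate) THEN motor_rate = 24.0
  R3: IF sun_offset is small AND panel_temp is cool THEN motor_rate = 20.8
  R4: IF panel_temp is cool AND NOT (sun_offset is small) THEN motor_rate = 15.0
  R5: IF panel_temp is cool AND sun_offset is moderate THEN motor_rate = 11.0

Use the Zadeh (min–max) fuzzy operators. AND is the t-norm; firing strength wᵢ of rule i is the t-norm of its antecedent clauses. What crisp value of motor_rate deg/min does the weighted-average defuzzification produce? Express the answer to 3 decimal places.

19.231

R1 (z=26.0): cool=0.74 → w = 0.74
R2 (z=24.0): hot=0.40, ¬moderate=1−0.50=0.50; AND[min(a, b)] → w = 0.40
R3 (z=20.8): small=0.21, cool=0.74; AND[min(a, b)] → w = 0.21
R4 (z=15.0): cool=0.74, ¬small=1−0.21=0.79; AND[min(a, b)] → w = 0.74
R5 (z=11.0): cool=0.74, moderate=0.50; AND[min(a, b)] → w = 0.50
Weighted average = (0.74·26.0 + 0.40·24.0 + 0.21·20.8 + 0.74·15.0 + 0.50·11.0) / (0.74 + 0.40 + 0.21 + 0.74 + 0.50)
  = 49.8080 / 2.5900 = 19.231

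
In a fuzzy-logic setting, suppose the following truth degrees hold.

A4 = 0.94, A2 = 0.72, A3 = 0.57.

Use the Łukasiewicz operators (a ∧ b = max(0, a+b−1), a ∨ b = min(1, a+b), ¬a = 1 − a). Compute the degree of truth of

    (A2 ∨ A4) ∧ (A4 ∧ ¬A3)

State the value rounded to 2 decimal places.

A2 ∨ A4 = min(1, a+b) on (0.72, 0.94) = 1.00
¬A3 = 1 − 0.57 = 0.43
A4 ∧ ¬A3 = max(0, a+b−1) on (0.94, 0.43) = 0.37
(A2 ∨ A4) ∧ (A4 ∧ ¬A3) = max(0, a+b−1) on (1.00, 0.37) = 0.37

0.37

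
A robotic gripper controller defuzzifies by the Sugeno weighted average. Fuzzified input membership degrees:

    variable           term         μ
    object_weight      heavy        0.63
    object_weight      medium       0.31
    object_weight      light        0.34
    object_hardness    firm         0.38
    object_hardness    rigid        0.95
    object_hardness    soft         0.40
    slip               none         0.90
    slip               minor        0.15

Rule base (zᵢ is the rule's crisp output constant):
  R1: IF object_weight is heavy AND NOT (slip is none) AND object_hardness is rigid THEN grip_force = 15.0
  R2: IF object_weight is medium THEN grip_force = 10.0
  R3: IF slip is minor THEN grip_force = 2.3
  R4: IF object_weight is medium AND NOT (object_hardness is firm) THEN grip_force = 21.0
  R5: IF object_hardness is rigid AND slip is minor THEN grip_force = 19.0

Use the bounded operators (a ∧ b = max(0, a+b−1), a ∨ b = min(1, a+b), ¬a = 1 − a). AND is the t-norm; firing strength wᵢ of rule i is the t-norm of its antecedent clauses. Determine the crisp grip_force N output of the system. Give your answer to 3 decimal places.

R1 (z=15.0): heavy=0.63, ¬none=1−0.90=0.10, rigid=0.95; AND[max(0, a+b−1)] → w = 0.00
R2 (z=10.0): medium=0.31 → w = 0.31
R3 (z=2.3): minor=0.15 → w = 0.15
R4 (z=21.0): medium=0.31, ¬firm=1−0.38=0.62; AND[max(0, a+b−1)] → w = 0.00
R5 (z=19.0): rigid=0.95, minor=0.15; AND[max(0, a+b−1)] → w = 0.10
Weighted average = (0.00·15.0 + 0.31·10.0 + 0.15·2.3 + 0.00·21.0 + 0.10·19.0) / (0.00 + 0.31 + 0.15 + 0.00 + 0.10)
  = 5.3450 / 0.5600 = 9.545

9.545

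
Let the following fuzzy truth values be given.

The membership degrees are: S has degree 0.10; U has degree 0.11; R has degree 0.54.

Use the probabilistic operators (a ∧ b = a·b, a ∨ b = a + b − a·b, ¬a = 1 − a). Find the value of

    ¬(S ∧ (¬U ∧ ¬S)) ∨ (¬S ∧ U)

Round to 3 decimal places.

¬U = 1 − 0.1100 = 0.8900
¬S = 1 − 0.1000 = 0.9000
¬U ∧ ¬S = a·b on (0.8900, 0.9000) = 0.8010
S ∧ (¬U ∧ ¬S) = a·b on (0.1000, 0.8010) = 0.0801
¬(S ∧ (¬U ∧ ¬S)) = 1 − 0.0801 = 0.9199
¬S = 1 − 0.1000 = 0.9000
¬S ∧ U = a·b on (0.9000, 0.1100) = 0.0990
¬(S ∧ (¬U ∧ ¬S)) ∨ (¬S ∧ U) = a + b − a·b on (0.9199, 0.0990) = 0.9278

0.928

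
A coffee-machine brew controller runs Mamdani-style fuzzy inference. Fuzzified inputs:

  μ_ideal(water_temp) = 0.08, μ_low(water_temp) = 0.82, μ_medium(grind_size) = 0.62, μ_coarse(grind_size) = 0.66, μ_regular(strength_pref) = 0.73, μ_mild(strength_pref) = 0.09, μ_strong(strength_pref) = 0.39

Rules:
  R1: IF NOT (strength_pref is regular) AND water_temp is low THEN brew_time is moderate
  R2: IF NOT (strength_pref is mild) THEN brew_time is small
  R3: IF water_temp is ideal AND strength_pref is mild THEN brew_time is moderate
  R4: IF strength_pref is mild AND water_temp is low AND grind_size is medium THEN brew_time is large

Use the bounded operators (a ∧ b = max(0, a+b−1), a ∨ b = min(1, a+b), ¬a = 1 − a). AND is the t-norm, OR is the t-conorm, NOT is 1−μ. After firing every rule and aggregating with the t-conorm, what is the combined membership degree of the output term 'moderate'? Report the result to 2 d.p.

R1: ¬regular=1−0.73=0.27, low=0.82; AND[max(0, a+b−1)] → w = 0.09
R2: ¬mild=1−0.09=0.91 → w = 0.91
R3: ideal=0.08, mild=0.09; AND[max(0, a+b−1)] → w = 0.00
R4: mild=0.09, low=0.82, medium=0.62; AND[max(0, a+b−1)] → w = 0.00
Rules with consequent 'moderate': {R1, R3} → strengths 0.09, 0.00
Aggregate via t-conorm [min(1, a+b)]: 0.09

0.09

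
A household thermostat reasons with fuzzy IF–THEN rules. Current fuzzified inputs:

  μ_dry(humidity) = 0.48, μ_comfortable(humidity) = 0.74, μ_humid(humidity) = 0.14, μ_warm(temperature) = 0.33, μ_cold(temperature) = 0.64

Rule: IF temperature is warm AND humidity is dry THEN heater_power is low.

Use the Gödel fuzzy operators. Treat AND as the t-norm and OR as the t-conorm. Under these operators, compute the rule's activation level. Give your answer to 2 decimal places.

0.33

firing strength: warm=0.33, dry=0.48; AND[min(a, b)] → w = 0.33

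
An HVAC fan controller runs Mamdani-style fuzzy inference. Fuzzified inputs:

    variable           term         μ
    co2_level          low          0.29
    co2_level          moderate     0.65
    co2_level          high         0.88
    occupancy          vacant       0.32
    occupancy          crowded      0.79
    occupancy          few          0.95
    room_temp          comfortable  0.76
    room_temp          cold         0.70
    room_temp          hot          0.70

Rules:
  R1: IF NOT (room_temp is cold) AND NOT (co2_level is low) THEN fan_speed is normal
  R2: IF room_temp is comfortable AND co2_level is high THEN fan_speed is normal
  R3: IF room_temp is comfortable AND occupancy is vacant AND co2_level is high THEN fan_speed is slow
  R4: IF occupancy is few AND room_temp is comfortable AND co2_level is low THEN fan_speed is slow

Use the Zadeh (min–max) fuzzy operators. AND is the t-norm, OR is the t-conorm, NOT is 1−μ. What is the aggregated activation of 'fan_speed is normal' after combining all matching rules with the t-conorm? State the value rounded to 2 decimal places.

R1: ¬cold=1−0.70=0.30, ¬low=1−0.29=0.71; AND[min(a, b)] → w = 0.30
R2: comfortable=0.76, high=0.88; AND[min(a, b)] → w = 0.76
R3: comfortable=0.76, vacant=0.32, high=0.88; AND[min(a, b)] → w = 0.32
R4: few=0.95, comfortable=0.76, low=0.29; AND[min(a, b)] → w = 0.29
Rules with consequent 'normal': {R1, R2} → strengths 0.30, 0.76
Aggregate via t-conorm [max(a, b)]: 0.76

0.76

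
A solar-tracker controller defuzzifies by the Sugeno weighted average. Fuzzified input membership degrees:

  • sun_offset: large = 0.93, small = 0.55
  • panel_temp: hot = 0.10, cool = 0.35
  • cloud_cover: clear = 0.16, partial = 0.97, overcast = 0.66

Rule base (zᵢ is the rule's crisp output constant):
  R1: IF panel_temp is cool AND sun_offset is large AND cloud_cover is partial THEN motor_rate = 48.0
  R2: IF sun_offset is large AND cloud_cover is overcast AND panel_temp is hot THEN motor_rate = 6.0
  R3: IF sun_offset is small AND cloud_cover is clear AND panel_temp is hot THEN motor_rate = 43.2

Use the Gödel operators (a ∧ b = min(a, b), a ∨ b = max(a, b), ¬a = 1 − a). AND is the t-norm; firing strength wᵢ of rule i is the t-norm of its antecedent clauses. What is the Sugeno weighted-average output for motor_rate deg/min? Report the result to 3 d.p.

39.491

R1 (z=48.0): cool=0.35, large=0.93, partial=0.97; AND[min(a, b)] → w = 0.35
R2 (z=6.0): large=0.93, overcast=0.66, hot=0.10; AND[min(a, b)] → w = 0.10
R3 (z=43.2): small=0.55, clear=0.16, hot=0.10; AND[min(a, b)] → w = 0.10
Weighted average = (0.35·48.0 + 0.10·6.0 + 0.10·43.2) / (0.35 + 0.10 + 0.10)
  = 21.7200 / 0.5500 = 39.491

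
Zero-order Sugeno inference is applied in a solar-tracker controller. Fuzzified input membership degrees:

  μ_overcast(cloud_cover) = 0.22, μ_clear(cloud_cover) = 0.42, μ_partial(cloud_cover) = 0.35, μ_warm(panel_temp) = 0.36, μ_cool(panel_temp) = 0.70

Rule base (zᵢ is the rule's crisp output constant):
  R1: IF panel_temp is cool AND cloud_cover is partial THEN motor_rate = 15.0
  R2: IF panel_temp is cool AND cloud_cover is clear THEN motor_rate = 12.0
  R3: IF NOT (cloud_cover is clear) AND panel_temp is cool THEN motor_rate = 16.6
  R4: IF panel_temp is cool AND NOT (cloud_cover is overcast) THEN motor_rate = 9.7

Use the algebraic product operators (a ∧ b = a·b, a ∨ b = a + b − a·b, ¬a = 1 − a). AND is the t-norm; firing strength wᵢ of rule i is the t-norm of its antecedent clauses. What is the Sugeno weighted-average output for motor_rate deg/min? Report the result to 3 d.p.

R1 (z=15.0): cool=0.70, partial=0.35; AND[a·b] → w = 0.2450
R2 (z=12.0): cool=0.70, clear=0.42; AND[a·b] → w = 0.2940
R3 (z=16.6): ¬clear=1−0.42=0.58, cool=0.70; AND[a·b] → w = 0.4060
R4 (z=9.7): cool=0.70, ¬overcast=1−0.22=0.78; AND[a·b] → w = 0.5460
Weighted average = (0.2450·15.0 + 0.2940·12.0 + 0.4060·16.6 + 0.5460·9.7) / (0.2450 + 0.2940 + 0.4060 + 0.5460)
  = 19.2388 / 1.4910 = 12.903

12.903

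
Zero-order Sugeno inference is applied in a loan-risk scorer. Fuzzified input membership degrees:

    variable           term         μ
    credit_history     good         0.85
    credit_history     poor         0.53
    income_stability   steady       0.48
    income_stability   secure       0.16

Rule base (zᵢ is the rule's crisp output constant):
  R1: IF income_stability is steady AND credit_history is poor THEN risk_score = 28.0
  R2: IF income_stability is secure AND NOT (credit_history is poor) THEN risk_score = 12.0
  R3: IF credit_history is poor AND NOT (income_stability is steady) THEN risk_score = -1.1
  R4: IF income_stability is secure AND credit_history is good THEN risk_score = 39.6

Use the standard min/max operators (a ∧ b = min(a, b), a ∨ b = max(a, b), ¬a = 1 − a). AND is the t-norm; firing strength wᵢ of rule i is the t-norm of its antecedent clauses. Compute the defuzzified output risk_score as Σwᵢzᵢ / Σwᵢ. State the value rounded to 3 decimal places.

R1 (z=28.0): steady=0.48, poor=0.53; AND[min(a, b)] → w = 0.48
R2 (z=12.0): secure=0.16, ¬poor=1−0.53=0.47; AND[min(a, b)] → w = 0.16
R3 (z=-1.1): poor=0.53, ¬steady=1−0.48=0.52; AND[min(a, b)] → w = 0.52
R4 (z=39.6): secure=0.16, good=0.85; AND[min(a, b)] → w = 0.16
Weighted average = (0.48·28.0 + 0.16·12.0 + 0.52·-1.1 + 0.16·39.6) / (0.48 + 0.16 + 0.52 + 0.16)
  = 21.1240 / 1.3200 = 16.003

16.003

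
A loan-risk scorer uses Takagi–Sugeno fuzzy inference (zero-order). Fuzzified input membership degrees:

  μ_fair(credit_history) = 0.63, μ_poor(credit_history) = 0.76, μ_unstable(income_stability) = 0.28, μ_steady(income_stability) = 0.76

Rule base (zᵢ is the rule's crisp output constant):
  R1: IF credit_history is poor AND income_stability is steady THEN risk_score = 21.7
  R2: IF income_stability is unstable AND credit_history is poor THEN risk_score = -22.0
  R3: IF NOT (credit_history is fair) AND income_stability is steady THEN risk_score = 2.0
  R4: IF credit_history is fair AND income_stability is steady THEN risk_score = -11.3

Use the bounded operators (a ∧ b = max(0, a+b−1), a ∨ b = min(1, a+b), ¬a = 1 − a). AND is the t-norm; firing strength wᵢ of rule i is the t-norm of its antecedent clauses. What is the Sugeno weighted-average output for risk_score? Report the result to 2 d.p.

5.79

R1 (z=21.7): poor=0.76, steady=0.76; AND[max(0, a+b−1)] → w = 0.52
R2 (z=-22.0): unstable=0.28, poor=0.76; AND[max(0, a+b−1)] → w = 0.04
R3 (z=2.0): ¬fair=1−0.63=0.37, steady=0.76; AND[max(0, a+b−1)] → w = 0.13
R4 (z=-11.3): fair=0.63, steady=0.76; AND[max(0, a+b−1)] → w = 0.39
Weighted average = (0.52·21.7 + 0.04·-22.0 + 0.13·2.0 + 0.39·-11.3) / (0.52 + 0.04 + 0.13 + 0.39)
  = 6.2570 / 1.0800 = 5.79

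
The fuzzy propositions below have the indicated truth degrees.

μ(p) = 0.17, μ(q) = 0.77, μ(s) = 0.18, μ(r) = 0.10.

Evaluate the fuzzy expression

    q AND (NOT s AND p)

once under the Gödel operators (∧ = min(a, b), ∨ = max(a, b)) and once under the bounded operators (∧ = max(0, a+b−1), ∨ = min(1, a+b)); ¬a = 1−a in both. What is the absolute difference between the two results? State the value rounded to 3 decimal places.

0.170

Under Gödel:
  NOT s = 1 − 0.18 = 0.82
  NOT s AND p = min(a, b) on (0.82, 0.17) = 0.17
  q AND (NOT s AND p) = min(a, b) on (0.77, 0.17) = 0.17
  → value = 0.1700
Under bounded:
  NOT s = 1 − 0.18 = 0.82
  NOT s AND p = max(0, a+b−1) on (0.82, 0.17) = 0.00
  q AND (NOT s AND p) = max(0, a+b−1) on (0.77, 0.00) = 0.00
  → value = 0.0000
|0.1700 − 0.0000| = 0.170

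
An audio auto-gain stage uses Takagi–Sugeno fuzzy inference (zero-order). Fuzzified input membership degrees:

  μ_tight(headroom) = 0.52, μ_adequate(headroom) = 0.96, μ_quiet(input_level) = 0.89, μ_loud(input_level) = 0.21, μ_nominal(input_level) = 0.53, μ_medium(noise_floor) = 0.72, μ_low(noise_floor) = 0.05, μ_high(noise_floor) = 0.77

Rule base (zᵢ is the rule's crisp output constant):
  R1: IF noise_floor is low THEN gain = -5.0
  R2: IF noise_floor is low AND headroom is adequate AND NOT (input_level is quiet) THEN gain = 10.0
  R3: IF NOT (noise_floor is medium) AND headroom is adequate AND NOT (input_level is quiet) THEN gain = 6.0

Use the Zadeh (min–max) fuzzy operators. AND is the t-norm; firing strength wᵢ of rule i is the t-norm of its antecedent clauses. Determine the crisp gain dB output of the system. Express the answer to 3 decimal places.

4.333

R1 (z=-5.0): low=0.05 → w = 0.05
R2 (z=10.0): low=0.05, adequate=0.96, ¬quiet=1−0.89=0.11; AND[min(a, b)] → w = 0.05
R3 (z=6.0): ¬medium=1−0.72=0.28, adequate=0.96, ¬quiet=1−0.89=0.11; AND[min(a, b)] → w = 0.11
Weighted average = (0.05·-5.0 + 0.05·10.0 + 0.11·6.0) / (0.05 + 0.05 + 0.11)
  = 0.9100 / 0.2100 = 4.333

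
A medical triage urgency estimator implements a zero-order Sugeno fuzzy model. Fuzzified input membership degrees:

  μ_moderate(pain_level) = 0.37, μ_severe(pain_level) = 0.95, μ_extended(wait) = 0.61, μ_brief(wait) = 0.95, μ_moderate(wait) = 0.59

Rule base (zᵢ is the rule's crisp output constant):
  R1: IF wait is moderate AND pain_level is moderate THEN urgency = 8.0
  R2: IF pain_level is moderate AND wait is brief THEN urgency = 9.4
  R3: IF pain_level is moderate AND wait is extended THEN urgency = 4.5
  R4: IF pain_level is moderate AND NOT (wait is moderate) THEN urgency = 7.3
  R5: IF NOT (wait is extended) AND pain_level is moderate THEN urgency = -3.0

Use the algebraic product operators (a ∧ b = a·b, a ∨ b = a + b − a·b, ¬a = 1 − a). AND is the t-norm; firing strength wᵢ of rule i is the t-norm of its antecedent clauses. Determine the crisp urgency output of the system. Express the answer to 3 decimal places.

6.176

R1 (z=8.0): moderate=0.59, moderate=0.37; AND[a·b] → w = 0.2183
R2 (z=9.4): moderate=0.37, brief=0.95; AND[a·b] → w = 0.3515
R3 (z=4.5): moderate=0.37, extended=0.61; AND[a·b] → w = 0.2257
R4 (z=7.3): moderate=0.37, ¬moderate=1−0.59=0.41; AND[a·b] → w = 0.1517
R5 (z=-3.0): ¬extended=1−0.61=0.39, moderate=0.37; AND[a·b] → w = 0.1443
Weighted average = (0.2183·8.0 + 0.3515·9.4 + 0.2257·4.5 + 0.1517·7.3 + 0.1443·-3.0) / (0.2183 + 0.3515 + 0.2257 + 0.1517 + 0.1443)
  = 6.7407 / 1.0915 = 6.176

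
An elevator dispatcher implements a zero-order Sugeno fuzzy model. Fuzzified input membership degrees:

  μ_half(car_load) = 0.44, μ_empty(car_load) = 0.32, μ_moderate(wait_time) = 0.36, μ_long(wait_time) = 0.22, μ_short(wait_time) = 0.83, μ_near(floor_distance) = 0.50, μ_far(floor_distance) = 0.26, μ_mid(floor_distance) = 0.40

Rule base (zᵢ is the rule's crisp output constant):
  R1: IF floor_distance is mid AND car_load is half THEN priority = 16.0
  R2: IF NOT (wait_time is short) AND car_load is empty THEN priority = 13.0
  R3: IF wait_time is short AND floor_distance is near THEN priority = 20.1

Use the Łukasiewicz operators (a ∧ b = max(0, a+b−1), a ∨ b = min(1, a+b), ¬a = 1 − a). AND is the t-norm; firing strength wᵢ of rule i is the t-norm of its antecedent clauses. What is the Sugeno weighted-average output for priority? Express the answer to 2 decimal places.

R1 (z=16.0): mid=0.40, half=0.44; AND[max(0, a+b−1)] → w = 0.00
R2 (z=13.0): ¬short=1−0.83=0.17, empty=0.32; AND[max(0, a+b−1)] → w = 0.00
R3 (z=20.1): short=0.83, near=0.50; AND[max(0, a+b−1)] → w = 0.33
Weighted average = (0.00·16.0 + 0.00·13.0 + 0.33·20.1) / (0.00 + 0.00 + 0.33)
  = 6.6330 / 0.3300 = 20.10

20.10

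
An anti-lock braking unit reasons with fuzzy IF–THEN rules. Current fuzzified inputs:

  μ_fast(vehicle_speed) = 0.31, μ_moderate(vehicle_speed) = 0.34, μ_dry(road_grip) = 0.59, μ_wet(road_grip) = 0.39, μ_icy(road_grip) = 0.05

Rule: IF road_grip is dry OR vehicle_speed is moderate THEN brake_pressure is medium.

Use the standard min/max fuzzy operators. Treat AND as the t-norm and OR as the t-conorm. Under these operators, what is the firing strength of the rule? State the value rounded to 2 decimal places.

firing strength: dry=0.59, moderate=0.34; OR[max(a, b)] → w = 0.59

0.59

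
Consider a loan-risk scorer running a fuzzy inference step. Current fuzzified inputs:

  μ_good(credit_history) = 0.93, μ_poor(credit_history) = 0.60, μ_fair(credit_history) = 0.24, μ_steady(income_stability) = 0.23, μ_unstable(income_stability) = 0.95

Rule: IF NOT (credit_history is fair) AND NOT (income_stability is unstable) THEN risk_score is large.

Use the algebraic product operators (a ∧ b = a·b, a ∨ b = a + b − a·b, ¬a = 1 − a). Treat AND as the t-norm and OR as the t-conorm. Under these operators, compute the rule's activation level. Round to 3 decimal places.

0.038

firing strength: ¬fair=1−0.24=0.76, ¬unstable=1−0.95=0.05; AND[a·b] → w = 0.0380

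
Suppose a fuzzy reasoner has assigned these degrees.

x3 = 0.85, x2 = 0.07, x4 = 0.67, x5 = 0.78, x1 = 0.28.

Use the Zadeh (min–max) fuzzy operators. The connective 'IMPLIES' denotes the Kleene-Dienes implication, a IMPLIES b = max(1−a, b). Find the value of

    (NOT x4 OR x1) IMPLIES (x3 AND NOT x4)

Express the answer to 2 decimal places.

NOT x4 = 1 − 0.67 = 0.33
NOT x4 OR x1 = max(a, b) on (0.33, 0.28) = 0.33
NOT x4 = 1 − 0.67 = 0.33
x3 AND NOT x4 = min(a, b) on (0.85, 0.33) = 0.33
(NOT x4 OR x1) IMPLIES (x3 AND NOT x4)  [Kleene-Dienes: max(1−a, b)] with a=0.33, b=0.33 → 0.67

0.67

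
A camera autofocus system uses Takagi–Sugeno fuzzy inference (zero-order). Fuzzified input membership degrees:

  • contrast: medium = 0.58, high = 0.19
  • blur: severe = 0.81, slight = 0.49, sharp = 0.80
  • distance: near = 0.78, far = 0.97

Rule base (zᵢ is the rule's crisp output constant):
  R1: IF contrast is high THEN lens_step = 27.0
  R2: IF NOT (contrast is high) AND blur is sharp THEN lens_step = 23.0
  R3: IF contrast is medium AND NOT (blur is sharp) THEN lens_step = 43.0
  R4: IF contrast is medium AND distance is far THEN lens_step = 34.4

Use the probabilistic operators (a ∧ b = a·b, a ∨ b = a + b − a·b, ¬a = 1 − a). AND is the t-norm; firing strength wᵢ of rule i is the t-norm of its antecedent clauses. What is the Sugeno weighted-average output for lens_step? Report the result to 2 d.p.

29.26

R1 (z=27.0): high=0.19 → w = 0.1900
R2 (z=23.0): ¬high=1−0.19=0.81, sharp=0.80; AND[a·b] → w = 0.6480
R3 (z=43.0): medium=0.58, ¬sharp=1−0.80=0.20; AND[a·b] → w = 0.1160
R4 (z=34.4): medium=0.58, far=0.97; AND[a·b] → w = 0.5626
Weighted average = (0.1900·27.0 + 0.6480·23.0 + 0.1160·43.0 + 0.5626·34.4) / (0.1900 + 0.6480 + 0.1160 + 0.5626)
  = 44.3754 / 1.5166 = 29.26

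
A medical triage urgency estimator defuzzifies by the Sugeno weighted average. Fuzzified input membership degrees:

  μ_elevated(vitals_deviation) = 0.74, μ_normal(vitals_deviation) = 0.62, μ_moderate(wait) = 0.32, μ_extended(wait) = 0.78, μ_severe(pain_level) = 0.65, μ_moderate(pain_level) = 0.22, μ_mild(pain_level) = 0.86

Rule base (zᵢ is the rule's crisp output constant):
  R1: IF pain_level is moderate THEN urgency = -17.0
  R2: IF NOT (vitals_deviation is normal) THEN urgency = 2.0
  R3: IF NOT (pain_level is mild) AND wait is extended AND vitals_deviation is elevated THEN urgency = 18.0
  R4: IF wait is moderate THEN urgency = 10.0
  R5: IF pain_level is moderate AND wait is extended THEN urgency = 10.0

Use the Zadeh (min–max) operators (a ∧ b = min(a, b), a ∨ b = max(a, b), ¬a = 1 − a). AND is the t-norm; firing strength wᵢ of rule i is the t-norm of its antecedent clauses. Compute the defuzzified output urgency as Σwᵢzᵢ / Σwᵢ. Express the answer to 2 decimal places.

3.86

R1 (z=-17.0): moderate=0.22 → w = 0.22
R2 (z=2.0): ¬normal=1−0.62=0.38 → w = 0.38
R3 (z=18.0): ¬mild=1−0.86=0.14, extended=0.78, elevated=0.74; AND[min(a, b)] → w = 0.14
R4 (z=10.0): moderate=0.32 → w = 0.32
R5 (z=10.0): moderate=0.22, extended=0.78; AND[min(a, b)] → w = 0.22
Weighted average = (0.22·-17.0 + 0.38·2.0 + 0.14·18.0 + 0.32·10.0 + 0.22·10.0) / (0.22 + 0.38 + 0.14 + 0.32 + 0.22)
  = 4.9400 / 1.2800 = 3.86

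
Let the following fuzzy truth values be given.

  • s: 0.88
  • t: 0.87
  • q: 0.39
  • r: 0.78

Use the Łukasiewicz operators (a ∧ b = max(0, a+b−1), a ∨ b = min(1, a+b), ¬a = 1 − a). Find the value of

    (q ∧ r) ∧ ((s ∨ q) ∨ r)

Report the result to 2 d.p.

0.17

q ∧ r = max(0, a+b−1) on (0.39, 0.78) = 0.17
s ∨ q = min(1, a+b) on (0.88, 0.39) = 1.00
(s ∨ q) ∨ r = min(1, a+b) on (1.00, 0.78) = 1.00
(q ∧ r) ∧ ((s ∨ q) ∨ r) = max(0, a+b−1) on (0.17, 1.00) = 0.17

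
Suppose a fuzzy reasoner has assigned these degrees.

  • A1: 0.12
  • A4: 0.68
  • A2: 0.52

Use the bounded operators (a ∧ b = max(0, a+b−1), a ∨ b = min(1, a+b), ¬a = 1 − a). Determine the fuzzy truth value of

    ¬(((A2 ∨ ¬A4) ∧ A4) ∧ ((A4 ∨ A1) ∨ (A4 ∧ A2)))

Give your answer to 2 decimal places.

0.48

¬A4 = 1 − 0.68 = 0.32
A2 ∨ ¬A4 = min(1, a+b) on (0.52, 0.32) = 0.84
(A2 ∨ ¬A4) ∧ A4 = max(0, a+b−1) on (0.84, 0.68) = 0.52
A4 ∨ A1 = min(1, a+b) on (0.68, 0.12) = 0.80
A4 ∧ A2 = max(0, a+b−1) on (0.68, 0.52) = 0.20
(A4 ∨ A1) ∨ (A4 ∧ A2) = min(1, a+b) on (0.80, 0.20) = 1.00
((A2 ∨ ¬A4) ∧ A4) ∧ ((A4 ∨ A1) ∨ (A4 ∧ A2)) = max(0, a+b−1) on (0.52, 1.00) = 0.52
¬(((A2 ∨ ¬A4) ∧ A4) ∧ ((A4 ∨ A1) ∨ (A4 ∧ A2))) = 1 − 0.52 = 0.48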